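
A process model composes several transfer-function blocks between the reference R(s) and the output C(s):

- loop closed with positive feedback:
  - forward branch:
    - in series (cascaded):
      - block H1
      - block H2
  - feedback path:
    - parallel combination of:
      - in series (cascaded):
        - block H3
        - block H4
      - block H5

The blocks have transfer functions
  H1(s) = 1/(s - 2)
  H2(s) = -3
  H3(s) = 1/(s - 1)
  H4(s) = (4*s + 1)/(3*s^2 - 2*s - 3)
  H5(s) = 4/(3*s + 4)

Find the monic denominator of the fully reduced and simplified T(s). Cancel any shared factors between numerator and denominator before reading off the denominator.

First reduce the diagram to T(s).

Step 1 - cascade H1, H2 = (-3)/(s - 2)
Step 2 - multiply H3, H4 (series) = (4*s + 1)/(3*s^3 - 5*s^2 - s + 3)
Step 3 - reduce the parallel group (H3*H4), H5 = (12*s^3 - 8*s^2 + 15*s + 16)/(9*s^4 - 3*s^3 - 23*s^2 + 5*s + 12)
Step 4 - reduce the feedback loop with forward (H1*H2) and return ((H3*H4)+H5) = (-27*s^4 + 9*s^3 + 69*s^2 - 15*s - 36)/(9*s^5 - 21*s^4 + 19*s^3 + 27*s^2 + 47*s + 24)
That last expression is T(s), already simplified. Scaling its denominator by 1/9 (the reciprocal of the leading coefficient) yields the monic denominator.

Answer: s^5 - 7*s^4/3 + 19*s^3/9 + 3*s^2 + 47*s/9 + 8/3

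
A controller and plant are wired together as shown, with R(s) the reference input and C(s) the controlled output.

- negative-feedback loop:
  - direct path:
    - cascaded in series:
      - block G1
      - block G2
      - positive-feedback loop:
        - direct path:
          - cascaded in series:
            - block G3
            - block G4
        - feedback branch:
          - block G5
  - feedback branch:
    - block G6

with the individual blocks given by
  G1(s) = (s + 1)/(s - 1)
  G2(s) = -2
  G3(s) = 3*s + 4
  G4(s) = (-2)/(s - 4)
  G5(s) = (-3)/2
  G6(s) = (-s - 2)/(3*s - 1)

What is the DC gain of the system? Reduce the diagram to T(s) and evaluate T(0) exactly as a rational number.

[1] combine G3, G4 in series; result (-6*s - 8)/(s - 4)
[2] feedback reduction of (G3*G4), G5; result (3*s + 4)/(4*s + 8)
[3] combine G1, G2, [(G3*G4)/(1-(G3*G4)*G5)] in series; result (-3*s^2 - 7*s - 4)/(2*s^2 + 2*s - 4)
[4] reduce the feedback loop with forward (G1*G2*[(G3*G4)/(1-(G3*G4)*G5)]) and return G6; result (-9*s^3 - 18*s^2 - 5*s + 4)/(9*s^3 + 17*s^2 + 4*s + 12)
The step-4 result is T(s). Setting s = 0: T(0) = 4/12 = 1/3.

Therefore the answer is 1/3.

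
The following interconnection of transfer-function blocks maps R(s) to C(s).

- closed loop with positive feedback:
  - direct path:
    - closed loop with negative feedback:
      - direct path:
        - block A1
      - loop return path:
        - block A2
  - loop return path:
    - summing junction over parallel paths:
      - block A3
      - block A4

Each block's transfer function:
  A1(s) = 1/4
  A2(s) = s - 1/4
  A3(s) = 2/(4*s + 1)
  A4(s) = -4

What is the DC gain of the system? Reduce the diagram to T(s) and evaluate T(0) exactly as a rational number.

Reducing step by step:

(1) reduce the feedback loop with forward A1 and return A2, giving 4/(4*s + 15)
(2) parallel reduction of A3, A4, giving (-16*s - 2)/(4*s + 1)
(3) reduce the feedback loop with forward [A1/(1+A1*A2)] and return (A3+A4), giving (16*s + 4)/(16*s^2 + 128*s + 23)
DC gain: substitute s = 0 into T(s) from step 3: T(0) = 4/23.

Answer: 4/23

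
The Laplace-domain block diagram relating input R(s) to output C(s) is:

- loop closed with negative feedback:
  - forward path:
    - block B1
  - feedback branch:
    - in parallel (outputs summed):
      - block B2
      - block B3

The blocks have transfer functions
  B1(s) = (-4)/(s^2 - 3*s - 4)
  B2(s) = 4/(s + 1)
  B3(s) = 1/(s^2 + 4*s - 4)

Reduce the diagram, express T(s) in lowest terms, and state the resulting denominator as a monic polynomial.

Reducing step by step:

[1] reduce the parallel group B2, B3 -> (4*s^2 + 17*s - 15)/(s^3 + 5*s^2 - 4)
[2] reduce the feedback loop with forward B1 and return (B2+B3) -> (-4*s^3 - 20*s^2 + 16)/(s^5 + 2*s^4 - 19*s^3 - 40*s^2 - 56*s + 76)
No further cancellation is possible in the step-2 result, so that is T(s). Its denominator is already monic.

Answer: s^5 + 2*s^4 - 19*s^3 - 40*s^2 - 56*s + 76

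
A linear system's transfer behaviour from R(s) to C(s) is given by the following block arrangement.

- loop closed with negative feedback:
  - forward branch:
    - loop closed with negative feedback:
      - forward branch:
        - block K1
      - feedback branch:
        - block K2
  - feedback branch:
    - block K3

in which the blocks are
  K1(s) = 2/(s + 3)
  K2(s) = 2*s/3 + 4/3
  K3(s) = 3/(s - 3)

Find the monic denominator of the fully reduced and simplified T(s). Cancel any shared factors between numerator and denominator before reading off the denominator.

1. collapse the loop (K1 forward, K2 return): 6/(7*s + 17)
2. reduce the feedback loop with forward [K1/(1+K1*K2)] and return K3: (6*s - 18)/(7*s^2 - 4*s - 33)
No further cancellation is possible in the step-2 result, so that is T(s). Its denominator becomes monic after dividing by the leading coefficient 7.

Hence the answer: s^2 - 4*s/7 - 33/7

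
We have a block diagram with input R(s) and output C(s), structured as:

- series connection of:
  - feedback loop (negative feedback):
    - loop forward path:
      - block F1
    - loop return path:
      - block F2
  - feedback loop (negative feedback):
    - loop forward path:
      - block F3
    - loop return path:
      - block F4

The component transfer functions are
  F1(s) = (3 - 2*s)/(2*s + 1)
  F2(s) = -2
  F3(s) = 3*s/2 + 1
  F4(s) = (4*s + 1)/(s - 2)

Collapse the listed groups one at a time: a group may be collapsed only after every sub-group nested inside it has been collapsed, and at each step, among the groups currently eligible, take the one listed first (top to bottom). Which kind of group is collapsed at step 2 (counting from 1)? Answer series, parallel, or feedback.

[1] close the feedback loop around F1, F2
[2] close the feedback loop around F3, F4
[3] multiply [F1/(1+F1*F2)], [F3/(1+F3*F4)] (series)
So the answer for step 2 is feedback.

Answer: feedback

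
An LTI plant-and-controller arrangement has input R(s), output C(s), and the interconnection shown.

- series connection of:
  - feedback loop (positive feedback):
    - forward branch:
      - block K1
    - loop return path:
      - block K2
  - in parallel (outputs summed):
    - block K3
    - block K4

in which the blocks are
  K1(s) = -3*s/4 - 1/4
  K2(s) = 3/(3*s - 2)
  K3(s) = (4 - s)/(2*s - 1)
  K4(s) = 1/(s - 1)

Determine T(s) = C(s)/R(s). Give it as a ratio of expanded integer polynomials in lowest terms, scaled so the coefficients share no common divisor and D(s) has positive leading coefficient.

The answer is (9*s^4 - 66*s^3 + 64*s^2 - s - 10)/(42*s^3 - 73*s^2 + 36*s - 5).

Reasoning:
(1) apply the feedback formula to K1, K2 gives (-9*s^2 + 3*s + 2)/(21*s - 5)
(2) sum the parallel branches K3, K4 gives (-s^2 + 7*s - 5)/(2*s^2 - 3*s + 1)
(3) reduce the series chain [K1/(1-K1*K2)], (K3+K4); the result is T(s) itself (integer coefficients, no common factor, positive leading denominator coefficient)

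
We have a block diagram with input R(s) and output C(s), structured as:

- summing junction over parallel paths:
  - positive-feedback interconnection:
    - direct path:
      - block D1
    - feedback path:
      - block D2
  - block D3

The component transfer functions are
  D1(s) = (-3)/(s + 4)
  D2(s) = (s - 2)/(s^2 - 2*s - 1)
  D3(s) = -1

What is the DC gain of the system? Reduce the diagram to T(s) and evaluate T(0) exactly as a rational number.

First reduce the diagram to T(s).

[1] close the feedback loop around D1, D2 = (-3*s^2 + 6*s + 3)/(s^3 + 2*s^2 - 6*s - 10)
[2] parallel reduction of [D1/(1-D1*D2)], D3 = (-s^3 - 5*s^2 + 12*s + 13)/(s^3 + 2*s^2 - 6*s - 10)
Step 2 gives the overall T(s). Then T(0) = 13/(-10) = -13/10.

Answer: -13/10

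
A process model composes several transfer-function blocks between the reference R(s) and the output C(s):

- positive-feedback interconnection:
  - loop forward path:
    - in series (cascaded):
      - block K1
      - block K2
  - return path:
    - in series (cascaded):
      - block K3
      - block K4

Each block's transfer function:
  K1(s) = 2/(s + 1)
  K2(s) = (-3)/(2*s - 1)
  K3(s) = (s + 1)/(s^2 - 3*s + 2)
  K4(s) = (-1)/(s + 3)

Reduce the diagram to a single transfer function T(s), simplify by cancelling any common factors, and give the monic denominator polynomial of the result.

(1) combine K1, K2 in series; result (-6)/(2*s^2 + s - 1)
(2) reduce the series chain K3, K4; result (-s - 1)/(s^3 - 7*s + 6)
(3) apply the feedback formula to (K1*K2), (K3*K4); result (-6*s^3 + 42*s - 36)/(2*s^5 + s^4 - 15*s^3 + 5*s^2 + 7*s - 12)
Step 3 gives the fully reduced T(s), with no common factor left to cancel. The denominator's leading coefficient is 2, so divide each of its coefficients by 2 to get the monic form.

Hence the answer: s^5 + s^4/2 - 15*s^3/2 + 5*s^2/2 + 7*s/2 - 6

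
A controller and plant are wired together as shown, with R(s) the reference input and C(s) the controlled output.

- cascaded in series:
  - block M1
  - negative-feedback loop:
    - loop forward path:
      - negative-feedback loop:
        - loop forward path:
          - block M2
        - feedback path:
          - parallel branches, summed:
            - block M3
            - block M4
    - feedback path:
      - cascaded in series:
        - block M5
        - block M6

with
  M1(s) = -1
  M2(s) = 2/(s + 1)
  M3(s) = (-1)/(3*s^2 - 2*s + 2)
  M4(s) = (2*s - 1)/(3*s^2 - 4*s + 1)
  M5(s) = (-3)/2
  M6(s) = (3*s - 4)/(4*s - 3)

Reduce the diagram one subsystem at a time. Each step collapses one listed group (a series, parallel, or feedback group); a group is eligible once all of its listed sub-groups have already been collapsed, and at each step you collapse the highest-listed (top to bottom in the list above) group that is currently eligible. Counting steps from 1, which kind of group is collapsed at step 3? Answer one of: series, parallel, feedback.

Step 1 - parallel reduction of M3, M4
Step 2 - reduce the feedback loop with forward M2 and return (M3+M4)
Step 3 - reduce the series chain M5, M6
Step 4 - apply the feedback formula to [M2/(1+M2*(M3+M4))], (M5*M6)
Step 5 - reduce the series chain M1, [[M2/(1+M2*(M3+M4))]/(1+[M2/(1+M2*(M3+M4))]*(M5*M6))]
At step 3 the group reduced is series.

Therefore the answer is series.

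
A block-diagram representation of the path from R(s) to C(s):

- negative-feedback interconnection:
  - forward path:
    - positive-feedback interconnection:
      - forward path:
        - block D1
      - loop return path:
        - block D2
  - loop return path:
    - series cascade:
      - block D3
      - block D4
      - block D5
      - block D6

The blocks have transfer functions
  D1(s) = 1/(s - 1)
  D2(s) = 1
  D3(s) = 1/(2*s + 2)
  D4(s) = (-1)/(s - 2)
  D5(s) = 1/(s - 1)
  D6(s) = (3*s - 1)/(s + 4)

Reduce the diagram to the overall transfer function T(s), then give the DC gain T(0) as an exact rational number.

[1] collapse the loop (D1 forward, D2 return); result 1/(s - 2)
[2] multiply D3, D4, D5, D6 (series); result (1 - 3*s)/(2*s^4 + 4*s^3 - 18*s^2 - 4*s + 16)
[3] apply the feedback formula to [D1/(1-D1*D2)], (D3*D4*D5*D6); result (2*s^4 + 4*s^3 - 18*s^2 - 4*s + 16)/(2*s^5 - 26*s^3 + 32*s^2 + 21*s - 31)
The step-3 result is T(s). Setting s = 0: T(0) = 16/(-31) = -16/31.

Therefore the answer is -16/31.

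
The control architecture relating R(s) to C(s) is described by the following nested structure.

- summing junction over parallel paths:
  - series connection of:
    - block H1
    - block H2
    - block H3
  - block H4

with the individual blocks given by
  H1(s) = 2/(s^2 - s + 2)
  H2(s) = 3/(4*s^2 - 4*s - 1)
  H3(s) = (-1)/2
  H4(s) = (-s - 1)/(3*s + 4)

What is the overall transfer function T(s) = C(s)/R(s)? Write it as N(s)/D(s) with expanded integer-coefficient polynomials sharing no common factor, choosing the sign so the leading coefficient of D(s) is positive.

1. multiply H1, H2, H3 (series) -> (-3)/(4*s^4 - 8*s^3 + 11*s^2 - 7*s - 2)
2. combine (H1*H2*H3), H4 in parallel - this is the overall T(s), already in the required normalized form

Therefore the answer is (-4*s^5 + 4*s^4 - 3*s^3 - 4*s^2 - 10)/(12*s^5 - 8*s^4 + s^3 + 23*s^2 - 34*s - 8).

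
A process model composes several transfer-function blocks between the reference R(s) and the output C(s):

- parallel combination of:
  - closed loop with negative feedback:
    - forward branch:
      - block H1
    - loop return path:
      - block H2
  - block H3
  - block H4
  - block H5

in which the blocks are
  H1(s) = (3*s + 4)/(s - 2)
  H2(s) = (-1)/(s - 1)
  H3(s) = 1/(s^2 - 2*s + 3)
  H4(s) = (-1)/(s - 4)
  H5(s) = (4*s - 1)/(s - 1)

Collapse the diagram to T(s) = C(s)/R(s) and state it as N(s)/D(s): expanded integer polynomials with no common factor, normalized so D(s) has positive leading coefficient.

The answer is (7*s^6 - 70*s^5 + 242*s^4 - 365*s^3 + 270*s^2 + 128*s - 86)/(s^6 - 13*s^5 + 57*s^4 - 111*s^3 + 116*s^2 - 26*s - 24).

Reasoning:
[1] feedback reduction of H1, H2 gives (3*s^2 + s - 4)/(s^2 - 6*s - 2)
[2] reduce the parallel group [H1/(1+H1*H2)], H3, H4, H5, which is the overall transfer function T(s) = C(s)/R(s) in lowest terms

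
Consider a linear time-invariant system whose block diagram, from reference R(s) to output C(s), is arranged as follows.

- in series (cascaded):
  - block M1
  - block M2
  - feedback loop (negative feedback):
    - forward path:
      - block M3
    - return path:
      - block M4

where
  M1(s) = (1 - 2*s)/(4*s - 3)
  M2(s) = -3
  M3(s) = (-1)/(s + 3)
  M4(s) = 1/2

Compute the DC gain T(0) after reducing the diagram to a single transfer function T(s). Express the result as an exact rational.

Step 1 - apply the feedback formula to M3, M4 gives (-2)/(2*s + 5)
Step 2 - multiply M1, M2, [M3/(1+M3*M4)] (series) gives (6 - 12*s)/(8*s^2 + 14*s - 15)
The step-2 result is T(s). Setting s = 0: T(0) = 6/(-15) = -2/5.

Therefore the answer is -2/5.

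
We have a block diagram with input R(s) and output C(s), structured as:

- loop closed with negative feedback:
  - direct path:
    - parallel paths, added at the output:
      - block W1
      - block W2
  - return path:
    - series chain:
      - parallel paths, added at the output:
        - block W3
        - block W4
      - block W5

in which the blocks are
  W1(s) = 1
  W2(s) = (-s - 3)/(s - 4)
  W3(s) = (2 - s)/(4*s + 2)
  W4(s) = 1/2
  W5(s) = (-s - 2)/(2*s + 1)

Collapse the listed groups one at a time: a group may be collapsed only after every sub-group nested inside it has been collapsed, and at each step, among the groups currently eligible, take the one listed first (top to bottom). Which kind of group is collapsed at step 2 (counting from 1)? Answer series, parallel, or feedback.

1. reduce the parallel group W1, W2
2. reduce the parallel group W3, W4
3. cascade (W3+W4), W5
4. reduce the feedback loop with forward (W1+W2) and return ((W3+W4)*W5)
So the answer for step 2 is parallel.

Therefore the answer is parallel.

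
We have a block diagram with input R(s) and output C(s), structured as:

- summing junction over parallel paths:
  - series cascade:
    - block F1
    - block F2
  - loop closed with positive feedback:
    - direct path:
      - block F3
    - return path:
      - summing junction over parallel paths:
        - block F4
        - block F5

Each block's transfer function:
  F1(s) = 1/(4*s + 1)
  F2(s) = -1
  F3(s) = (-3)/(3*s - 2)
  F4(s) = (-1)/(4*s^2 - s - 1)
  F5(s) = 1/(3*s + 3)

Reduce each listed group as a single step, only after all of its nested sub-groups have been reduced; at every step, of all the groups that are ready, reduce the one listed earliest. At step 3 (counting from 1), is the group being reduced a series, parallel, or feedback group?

[1] multiply F1, F2 (series)
[2] combine F4, F5 in parallel
[3] apply the feedback formula to F3, (F4+F5)
[4] combine (F1*F2), [F3/(1-F3*(F4+F5))] in parallel
Step 3: feedback.

Answer: feedback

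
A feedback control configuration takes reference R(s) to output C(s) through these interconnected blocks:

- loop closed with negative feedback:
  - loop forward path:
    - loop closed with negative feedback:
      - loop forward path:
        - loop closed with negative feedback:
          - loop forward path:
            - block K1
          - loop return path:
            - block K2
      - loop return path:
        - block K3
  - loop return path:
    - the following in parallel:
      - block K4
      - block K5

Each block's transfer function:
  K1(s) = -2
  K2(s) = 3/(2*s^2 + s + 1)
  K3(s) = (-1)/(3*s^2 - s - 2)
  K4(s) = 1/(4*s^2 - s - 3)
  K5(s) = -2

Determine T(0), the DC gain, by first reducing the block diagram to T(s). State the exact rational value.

Reducing step by step:

Step 1: apply the feedback formula to K1, K2 -> (-4*s^2 - 2*s - 2)/(2*s^2 + s - 5)
Step 2: collapse the loop ([K1/(1+K1*K2)] forward, K3 return) -> (-12*s^4 - 2*s^3 + 4*s^2 + 6*s + 4)/(6*s^4 + s^3 - 16*s^2 + 5*s + 12)
Step 3: combine K4, K5 in parallel -> (-8*s^2 + 2*s + 7)/(4*s^2 - s - 3)
Step 4: collapse the loop ([[K1/(1+K1*K2)]/(1+[K1/(1+K1*K2)]*K3)] forward, (K4+K5) return) -> (-48*s^5 - 44*s^4 + 10*s^3 + 36*s^2 + 34*s + 12)/(120*s^5 + 110*s^4 - 93*s^3 - 114*s^2 - 15*s + 8)
Evaluating the step-4 result (the overall T(s)) at s = 0 gives T(0) = 12/8 = 3/2.

Answer: 3/2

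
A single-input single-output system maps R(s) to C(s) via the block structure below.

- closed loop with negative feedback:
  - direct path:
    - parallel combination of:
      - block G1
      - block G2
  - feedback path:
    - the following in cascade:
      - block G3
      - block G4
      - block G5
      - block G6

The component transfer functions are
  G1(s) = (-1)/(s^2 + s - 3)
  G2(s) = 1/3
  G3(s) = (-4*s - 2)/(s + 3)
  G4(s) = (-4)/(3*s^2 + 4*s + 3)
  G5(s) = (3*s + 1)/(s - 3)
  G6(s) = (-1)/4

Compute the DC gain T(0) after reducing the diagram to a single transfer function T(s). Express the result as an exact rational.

First reduce the diagram to T(s).

Step 1: parallel reduction of G1, G2; result (s^2 + s - 6)/(3*s^2 + 3*s - 9)
Step 2: series reduction of G3, G4, G5, G6; result (-12*s^2 - 10*s - 2)/(3*s^4 + 4*s^3 - 24*s^2 - 36*s - 27)
Step 3: feedback reduction of (G1+G2), (G3*G4*G5*G6); result (3*s^5 - 2*s^4 - 32*s^3 + 12*s^2 + 45*s + 54)/(9*s^5 - 6*s^4 - 81*s^3 + 5*s^2 + 72*s + 85)
Evaluating the step-3 result (the overall T(s)) at s = 0 gives T(0) = 54/85.

Answer: 54/85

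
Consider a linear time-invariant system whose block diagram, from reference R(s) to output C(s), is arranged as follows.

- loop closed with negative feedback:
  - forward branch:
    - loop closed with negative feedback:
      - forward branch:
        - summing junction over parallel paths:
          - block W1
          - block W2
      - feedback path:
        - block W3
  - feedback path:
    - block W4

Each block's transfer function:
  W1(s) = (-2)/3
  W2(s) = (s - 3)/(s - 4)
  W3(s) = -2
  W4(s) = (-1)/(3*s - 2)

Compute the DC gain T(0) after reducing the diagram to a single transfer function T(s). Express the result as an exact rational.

(1) sum the parallel branches W1, W2 gives (s - 1)/(3*s - 12)
(2) apply the feedback formula to (W1+W2), W3 gives (s - 1)/(s - 10)
(3) close the feedback loop around [(W1+W2)/(1+(W1+W2)*W3)], W4 gives (3*s^2 - 5*s + 2)/(3*s^2 - 33*s + 21)
DC gain: substitute s = 0 into T(s) from step 3: T(0) = 2/21.

Final answer: 2/21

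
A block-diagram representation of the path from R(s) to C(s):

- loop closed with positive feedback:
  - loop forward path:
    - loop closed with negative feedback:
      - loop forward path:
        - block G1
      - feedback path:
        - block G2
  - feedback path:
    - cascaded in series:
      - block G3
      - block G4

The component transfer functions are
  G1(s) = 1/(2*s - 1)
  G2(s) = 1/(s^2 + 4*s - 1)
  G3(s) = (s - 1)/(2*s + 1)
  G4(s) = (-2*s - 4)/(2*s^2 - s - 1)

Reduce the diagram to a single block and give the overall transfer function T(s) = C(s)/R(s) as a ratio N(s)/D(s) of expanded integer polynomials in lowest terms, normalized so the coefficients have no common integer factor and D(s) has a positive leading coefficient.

First reduce the diagram to T(s).

Step 1 - close the feedback loop around G1, G2; result (s^2 + 4*s - 1)/(2*s^3 + 7*s^2 - 6*s + 2)
Step 2 - combine G3, G4 in series; result (-2*s - 4)/(4*s^2 + 4*s + 1)
Step 3 - feedback reduction of [G1/(1+G1*G2)], (G3*G4), giving the overall T(s)

Answer: (4*s^4 + 20*s^3 + 13*s^2 - 1)/(8*s^5 + 36*s^4 + 8*s^3 + 3*s^2 + 16*s - 2)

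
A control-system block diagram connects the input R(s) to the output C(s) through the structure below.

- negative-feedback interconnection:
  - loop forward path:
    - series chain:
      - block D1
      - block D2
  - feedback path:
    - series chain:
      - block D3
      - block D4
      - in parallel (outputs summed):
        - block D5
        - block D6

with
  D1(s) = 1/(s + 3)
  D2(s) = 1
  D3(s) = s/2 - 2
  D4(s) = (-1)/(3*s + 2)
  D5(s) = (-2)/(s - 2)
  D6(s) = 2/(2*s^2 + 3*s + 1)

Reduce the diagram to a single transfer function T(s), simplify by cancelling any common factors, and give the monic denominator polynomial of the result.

The answer is s^5 + 19*s^4/6 - 2*s^3 - 73*s^2/6 - 19*s/2 - 4.

Reasoning:
(1) cascade D1, D2 = 1/(s + 3)
(2) reduce the parallel group D5, D6 = (-4*s^2 - 4*s - 6)/(2*s^3 - s^2 - 5*s - 2)
(3) multiply D3, D4, (D5+D6) (series) = (2*s^3 - 6*s^2 - 5*s - 12)/(6*s^4 + s^3 - 17*s^2 - 16*s - 4)
(4) reduce the feedback loop with forward (D1*D2) and return (D3*D4*(D5+D6)) = (6*s^4 + s^3 - 17*s^2 - 16*s - 4)/(6*s^5 + 19*s^4 - 12*s^3 - 73*s^2 - 57*s - 24)
That last expression is T(s), already simplified. Scaling its denominator by 1/6 (the reciprocal of the leading coefficient) yields the monic denominator.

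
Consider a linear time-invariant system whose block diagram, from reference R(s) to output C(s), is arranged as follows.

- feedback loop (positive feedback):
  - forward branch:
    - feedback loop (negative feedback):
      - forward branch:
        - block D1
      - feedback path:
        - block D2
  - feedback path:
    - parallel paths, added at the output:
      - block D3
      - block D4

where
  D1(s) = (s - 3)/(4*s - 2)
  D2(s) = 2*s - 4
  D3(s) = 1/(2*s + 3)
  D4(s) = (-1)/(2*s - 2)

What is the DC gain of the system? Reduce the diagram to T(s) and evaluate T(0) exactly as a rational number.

Step 1. collapse the loop (D1 forward, D2 return); result (s - 3)/(2*s^2 - 6*s + 10)
Step 2. combine D3, D4 in parallel; result (-5)/(4*s^2 + 2*s - 6)
Step 3. feedback reduction of [D1/(1+D1*D2)], (D3+D4); result (4*s^3 - 10*s^2 - 12*s + 18)/(8*s^4 - 20*s^3 + 16*s^2 + 61*s - 75)
DC gain: substitute s = 0 into T(s) from step 3: T(0) = 18/(-75) = -6/25.

Hence the answer: -6/25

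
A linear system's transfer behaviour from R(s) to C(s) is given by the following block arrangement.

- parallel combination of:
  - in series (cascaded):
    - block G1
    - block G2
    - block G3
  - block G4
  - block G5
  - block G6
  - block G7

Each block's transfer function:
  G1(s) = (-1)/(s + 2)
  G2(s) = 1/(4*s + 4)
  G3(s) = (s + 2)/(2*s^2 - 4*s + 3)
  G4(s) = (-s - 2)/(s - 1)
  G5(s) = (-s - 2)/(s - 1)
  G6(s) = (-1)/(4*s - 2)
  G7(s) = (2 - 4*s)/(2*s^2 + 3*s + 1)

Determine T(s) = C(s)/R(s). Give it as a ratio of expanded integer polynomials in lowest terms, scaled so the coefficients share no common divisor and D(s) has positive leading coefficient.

The answer is (-64*s^6 - 136*s^5 + 444*s^4 - 448*s^3 + 122*s^2 - 139*s + 77)/(32*s^6 - 64*s^5 + 8*s^4 + 80*s^3 - 52*s^2 - 16*s + 12).

Reasoning:
Step 1. reduce the series chain G1, G2, G3 = (-1)/(8*s^3 - 8*s^2 - 4*s + 12)
Step 2. parallel reduction of (G1*G2*G3), G4, G5, G6, G7, which is the overall transfer function T(s) = C(s)/R(s) in lowest terms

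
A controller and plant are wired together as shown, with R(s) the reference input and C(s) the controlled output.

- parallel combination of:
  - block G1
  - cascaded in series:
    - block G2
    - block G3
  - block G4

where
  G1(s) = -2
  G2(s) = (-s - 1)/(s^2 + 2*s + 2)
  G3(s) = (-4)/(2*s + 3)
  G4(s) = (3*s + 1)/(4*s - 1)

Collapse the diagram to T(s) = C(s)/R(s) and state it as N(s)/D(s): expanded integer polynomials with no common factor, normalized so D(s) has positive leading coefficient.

First reduce the diagram to T(s).

Step 1 - series reduction of G2, G3: (4*s + 4)/(2*s^3 + 7*s^2 + 10*s + 6)
Step 2 - combine G1, (G2*G3), G4 in parallel, giving the overall T(s)

Answer: (-10*s^4 - 29*s^3 - 13*s^2 + 12*s + 14)/(8*s^4 + 26*s^3 + 33*s^2 + 14*s - 6)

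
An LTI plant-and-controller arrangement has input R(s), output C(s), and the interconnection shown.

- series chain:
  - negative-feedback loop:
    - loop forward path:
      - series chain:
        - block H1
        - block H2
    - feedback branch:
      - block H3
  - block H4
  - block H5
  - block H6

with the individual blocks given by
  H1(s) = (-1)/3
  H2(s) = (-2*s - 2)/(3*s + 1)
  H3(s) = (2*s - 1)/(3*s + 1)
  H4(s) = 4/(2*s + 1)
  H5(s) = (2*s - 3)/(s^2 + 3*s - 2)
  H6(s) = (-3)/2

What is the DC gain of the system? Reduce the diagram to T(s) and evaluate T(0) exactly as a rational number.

Step 1: combine H1, H2 in series; result (2*s + 2)/(9*s + 3)
Step 2: close the feedback loop around (H1*H2), H3; result (6*s^2 + 8*s + 2)/(31*s^2 + 20*s + 1)
Step 3: reduce the series chain [(H1*H2)/(1+(H1*H2)*H3)], H4, H5, H6; result (-72*s^3 + 12*s^2 + 120*s + 36)/(62*s^5 + 257*s^4 + 111*s^3 - 75*s^2 - 41*s - 2)
Evaluating the step-3 result (the overall T(s)) at s = 0 gives T(0) = 36/(-2) = -18.

Therefore the answer is -18.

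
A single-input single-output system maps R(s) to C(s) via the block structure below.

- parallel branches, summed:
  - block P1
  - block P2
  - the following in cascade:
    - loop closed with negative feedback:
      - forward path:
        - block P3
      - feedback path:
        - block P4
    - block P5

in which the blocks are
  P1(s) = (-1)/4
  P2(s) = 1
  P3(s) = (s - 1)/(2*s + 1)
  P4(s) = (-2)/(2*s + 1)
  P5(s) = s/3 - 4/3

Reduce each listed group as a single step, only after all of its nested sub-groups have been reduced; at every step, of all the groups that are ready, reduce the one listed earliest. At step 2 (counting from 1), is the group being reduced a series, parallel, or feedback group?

Answer: series

Working:
Step 1 - collapse the loop (P3 forward, P4 return)
Step 2 - cascade [P3/(1+P3*P4)], P5
Step 3 - parallel reduction of P1, P2, ([P3/(1+P3*P4)]*P5)
The group at step 2 is a series group.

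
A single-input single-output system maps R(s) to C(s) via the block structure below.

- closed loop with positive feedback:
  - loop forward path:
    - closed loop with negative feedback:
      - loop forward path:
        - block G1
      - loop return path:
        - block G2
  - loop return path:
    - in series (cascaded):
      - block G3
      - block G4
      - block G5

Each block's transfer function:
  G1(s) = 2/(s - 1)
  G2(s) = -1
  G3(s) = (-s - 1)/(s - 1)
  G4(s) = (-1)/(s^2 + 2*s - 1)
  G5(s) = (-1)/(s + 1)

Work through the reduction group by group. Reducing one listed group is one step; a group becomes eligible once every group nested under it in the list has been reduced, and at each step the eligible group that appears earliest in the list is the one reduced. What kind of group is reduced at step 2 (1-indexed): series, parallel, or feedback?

Step 1: collapse the loop (G1 forward, G2 return)
Step 2: cascade G3, G4, G5
Step 3: apply the feedback formula to [G1/(1+G1*G2)], (G3*G4*G5)
Step 2: series.

Final answer: series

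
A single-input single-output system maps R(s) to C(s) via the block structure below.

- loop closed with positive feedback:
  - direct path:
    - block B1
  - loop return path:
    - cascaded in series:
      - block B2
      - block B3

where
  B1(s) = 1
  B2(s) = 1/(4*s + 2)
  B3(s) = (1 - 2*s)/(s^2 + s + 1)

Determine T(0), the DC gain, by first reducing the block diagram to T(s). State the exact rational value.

[1] reduce the series chain B2, B3: (1 - 2*s)/(4*s^3 + 6*s^2 + 6*s + 2)
[2] close the feedback loop around B1, (B2*B3): (4*s^3 + 6*s^2 + 6*s + 2)/(4*s^3 + 6*s^2 + 8*s + 1)
The step-2 result is T(s). Setting s = 0: T(0) = 2/1 = 2.

Hence the answer: 2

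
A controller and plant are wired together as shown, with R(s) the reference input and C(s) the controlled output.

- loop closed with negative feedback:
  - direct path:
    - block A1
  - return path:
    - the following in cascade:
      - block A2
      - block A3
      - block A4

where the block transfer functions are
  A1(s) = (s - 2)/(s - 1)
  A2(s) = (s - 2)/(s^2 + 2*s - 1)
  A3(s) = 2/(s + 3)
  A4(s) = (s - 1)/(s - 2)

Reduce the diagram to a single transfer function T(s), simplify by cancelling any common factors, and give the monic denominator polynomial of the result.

Step 1 - multiply A2, A3, A4 (series) gives (2*s - 2)/(s^3 + 5*s^2 + 5*s - 3)
Step 2 - feedback reduction of A1, (A2*A3*A4) gives (s^4 + 3*s^3 - 5*s^2 - 13*s + 6)/(s^4 + 4*s^3 + 2*s^2 - 14*s + 7)
Step 2 gives the fully reduced T(s), with no common factor left to cancel. The denominator is already monic (leading coefficient 1).

Therefore the answer is s^4 + 4*s^3 + 2*s^2 - 14*s + 7.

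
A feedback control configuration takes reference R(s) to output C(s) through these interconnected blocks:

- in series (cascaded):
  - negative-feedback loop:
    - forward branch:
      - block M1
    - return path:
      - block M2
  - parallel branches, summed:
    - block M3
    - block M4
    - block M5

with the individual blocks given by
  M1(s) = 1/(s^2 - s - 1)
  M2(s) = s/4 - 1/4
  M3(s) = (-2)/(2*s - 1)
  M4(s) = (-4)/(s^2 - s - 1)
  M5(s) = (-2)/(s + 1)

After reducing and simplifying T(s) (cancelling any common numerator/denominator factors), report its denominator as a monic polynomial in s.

Reducing step by step:

[1] reduce the feedback loop with forward M1 and return M2: 4/(4*s^2 - 3*s - 5)
[2] add M3, M4, M5 (parallel): (-6*s^3 - 2*s^2 + 2*s + 4)/(2*s^4 - s^3 - 4*s^2 + 1)
[3] cascade [M1/(1+M1*M2)], (M3+M4+M5): (-24*s^3 - 8*s^2 + 8*s + 16)/(8*s^6 - 10*s^5 - 23*s^4 + 17*s^3 + 24*s^2 - 3*s - 5)
T(s) is the step-3 result (common factors already cancelled). Leading coefficient of the denominator: 8. Divide through by 8 for the monic polynomial.

Answer: s^6 - 5*s^5/4 - 23*s^4/8 + 17*s^3/8 + 3*s^2 - 3*s/8 - 5/8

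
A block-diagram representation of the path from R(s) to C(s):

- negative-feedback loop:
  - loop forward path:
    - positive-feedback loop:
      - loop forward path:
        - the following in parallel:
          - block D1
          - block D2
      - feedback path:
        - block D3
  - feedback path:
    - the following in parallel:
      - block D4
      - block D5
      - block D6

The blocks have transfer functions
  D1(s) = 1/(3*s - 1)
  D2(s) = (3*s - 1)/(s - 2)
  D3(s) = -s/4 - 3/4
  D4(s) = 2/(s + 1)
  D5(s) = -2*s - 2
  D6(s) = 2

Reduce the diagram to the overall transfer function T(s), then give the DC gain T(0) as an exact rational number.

1. reduce the parallel group D1, D2 gives (9*s^2 - 5*s - 1)/(3*s^2 - 7*s + 2)
2. close the feedback loop around (D1+D2), D3 gives (36*s^2 - 20*s - 4)/(9*s^3 + 34*s^2 - 44*s + 5)
3. reduce the parallel group D4, D5, D6 gives (-2*s^2 - 2*s + 2)/(s + 1)
4. feedback reduction of [(D1+D2)/(1-(D1+D2)*D3)], (D4+D5+D6) gives (-36*s^3 - 16*s^2 + 24*s + 4)/(63*s^4 - 11*s^3 - 110*s^2 + 71*s + 3)
Evaluating the step-4 result (the overall T(s)) at s = 0 gives T(0) = 4/3.

Answer: 4/3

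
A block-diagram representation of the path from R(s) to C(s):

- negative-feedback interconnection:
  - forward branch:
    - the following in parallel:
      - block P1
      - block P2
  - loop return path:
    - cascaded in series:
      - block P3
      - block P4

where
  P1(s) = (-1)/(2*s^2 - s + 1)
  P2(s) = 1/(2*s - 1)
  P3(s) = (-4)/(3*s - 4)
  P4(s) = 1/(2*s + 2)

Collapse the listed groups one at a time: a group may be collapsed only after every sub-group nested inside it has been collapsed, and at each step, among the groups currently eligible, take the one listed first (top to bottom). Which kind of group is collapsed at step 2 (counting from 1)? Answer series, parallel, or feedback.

The answer is series.

Reasoning:
(1) combine P1, P2 in parallel
(2) reduce the series chain P3, P4
(3) feedback reduction of (P1+P2), (P3*P4)
So the answer for step 2 is series.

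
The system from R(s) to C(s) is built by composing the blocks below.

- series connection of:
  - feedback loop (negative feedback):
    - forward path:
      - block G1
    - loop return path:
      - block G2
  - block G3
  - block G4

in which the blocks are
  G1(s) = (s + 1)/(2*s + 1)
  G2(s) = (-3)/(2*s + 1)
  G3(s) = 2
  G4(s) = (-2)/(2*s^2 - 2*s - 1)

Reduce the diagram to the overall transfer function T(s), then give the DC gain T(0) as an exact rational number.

The answer is -2.

Reasoning:
(1) apply the feedback formula to G1, G2 gives (2*s^2 + 3*s + 1)/(4*s^2 + s - 2)
(2) multiply [G1/(1+G1*G2)], G3, G4 (series) gives (-8*s^2 - 12*s - 4)/(8*s^4 - 6*s^3 - 10*s^2 + 3*s + 2)
DC gain: substitute s = 0 into T(s) from step 2: T(0) = -4/2 = -2.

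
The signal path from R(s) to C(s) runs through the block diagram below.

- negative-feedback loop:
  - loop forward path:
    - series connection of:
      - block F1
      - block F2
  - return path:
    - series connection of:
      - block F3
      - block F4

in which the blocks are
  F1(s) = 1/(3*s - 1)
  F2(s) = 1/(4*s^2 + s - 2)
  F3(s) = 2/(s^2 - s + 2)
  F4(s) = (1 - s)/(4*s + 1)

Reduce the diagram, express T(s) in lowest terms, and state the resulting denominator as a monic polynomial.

First reduce the diagram to T(s).

Step 1 - multiply F1, F2 (series), giving 1/(12*s^3 - s^2 - 7*s + 2)
Step 2 - multiply F3, F4 (series), giving (2 - 2*s)/(4*s^3 - 3*s^2 + 7*s + 2)
Step 3 - reduce the feedback loop with forward (F1*F2) and return (F3*F4), giving (4*s^3 - 3*s^2 + 7*s + 2)/(48*s^6 - 40*s^5 + 59*s^4 + 46*s^3 - 57*s^2 - 2*s + 6)
Step 3 gives the fully reduced T(s), with no common factor left to cancel. The denominator's leading coefficient is 48, so divide each of its coefficients by 48 to get the monic form.

Answer: s^6 - 5*s^5/6 + 59*s^4/48 + 23*s^3/24 - 19*s^2/16 - s/24 + 1/8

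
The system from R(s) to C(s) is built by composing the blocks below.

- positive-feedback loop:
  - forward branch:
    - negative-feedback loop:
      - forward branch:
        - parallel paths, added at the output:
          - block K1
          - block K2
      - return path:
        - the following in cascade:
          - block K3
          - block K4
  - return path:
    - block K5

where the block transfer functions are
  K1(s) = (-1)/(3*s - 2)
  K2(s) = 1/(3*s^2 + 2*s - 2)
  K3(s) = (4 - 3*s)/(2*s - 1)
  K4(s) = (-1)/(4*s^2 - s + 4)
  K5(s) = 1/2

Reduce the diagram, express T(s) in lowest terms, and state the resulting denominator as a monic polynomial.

Reducing step by step:

Step 1: sum the parallel branches K1, K2, giving (-3*s^2 + s)/(9*s^3 - 10*s + 4)
Step 2: series reduction of K3, K4, giving (3*s - 4)/(8*s^3 - 6*s^2 + 9*s - 4)
Step 3: reduce the feedback loop with forward (K1+K2) and return (K3*K4), giving (-24*s^5 + 26*s^4 - 33*s^3 + 21*s^2 - 4*s)/(72*s^6 - 54*s^5 + s^4 + 47*s^3 - 99*s^2 + 72*s - 16)
Step 4: feedback reduction of [(K1+K2)/(1+(K1+K2)*(K3*K4))], K5, giving (-48*s^5 + 52*s^4 - 66*s^3 + 42*s^2 - 8*s)/(144*s^6 - 84*s^5 - 24*s^4 + 127*s^3 - 219*s^2 + 148*s - 32)
Step 4 gives the fully reduced T(s), with no common factor left to cancel. The denominator's leading coefficient is 144, so divide each of its coefficients by 144 to get the monic form.

Answer: s^6 - 7*s^5/12 - s^4/6 + 127*s^3/144 - 73*s^2/48 + 37*s/36 - 2/9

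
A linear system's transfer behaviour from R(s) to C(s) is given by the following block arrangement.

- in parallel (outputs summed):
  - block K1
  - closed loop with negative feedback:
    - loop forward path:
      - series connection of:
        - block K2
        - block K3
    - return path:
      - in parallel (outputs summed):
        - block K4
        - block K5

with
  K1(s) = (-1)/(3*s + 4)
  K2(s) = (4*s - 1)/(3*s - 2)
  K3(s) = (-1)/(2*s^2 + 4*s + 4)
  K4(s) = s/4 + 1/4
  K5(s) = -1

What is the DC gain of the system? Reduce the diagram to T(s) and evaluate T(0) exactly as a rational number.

Step 1 - combine K2, K3 in series; result (1 - 4*s)/(6*s^3 + 8*s^2 + 4*s - 8)
Step 2 - add K4, K5 (parallel); result s/4 - 3/4
Step 3 - feedback reduction of (K2*K3), (K4+K5); result (4 - 16*s)/(24*s^3 + 28*s^2 + 29*s - 35)
Step 4 - combine K1, [(K2*K3)/(1+(K2*K3)*(K4+K5))] in parallel; result (-24*s^3 - 76*s^2 - 81*s + 51)/(72*s^4 + 180*s^3 + 199*s^2 + 11*s - 140)
That last expression is T(s); at s = 0 only the constant terms survive, so T(0) = 51/(-140) = -51/140.

Answer: -51/140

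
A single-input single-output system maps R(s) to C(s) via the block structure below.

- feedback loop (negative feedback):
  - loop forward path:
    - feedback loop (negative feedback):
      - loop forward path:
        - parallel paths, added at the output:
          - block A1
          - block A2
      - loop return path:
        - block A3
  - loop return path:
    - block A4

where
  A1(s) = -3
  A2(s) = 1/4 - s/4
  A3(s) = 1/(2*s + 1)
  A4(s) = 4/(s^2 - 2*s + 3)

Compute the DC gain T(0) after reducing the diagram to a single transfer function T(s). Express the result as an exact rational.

First reduce the diagram to T(s).

1. sum the parallel branches A1, A2: -s/4 - 11/4
2. reduce the feedback loop with forward (A1+A2) and return A3: (-2*s^2 - 23*s - 11)/(7*s - 7)
3. collapse the loop ([(A1+A2)/(1+(A1+A2)*A3)] forward, A4 return): (-2*s^4 - 19*s^3 + 29*s^2 - 47*s - 33)/(7*s^3 - 29*s^2 - 57*s - 65)
Step 3 gives the overall T(s). Then T(0) = -33/(-65) = 33/65.

Answer: 33/65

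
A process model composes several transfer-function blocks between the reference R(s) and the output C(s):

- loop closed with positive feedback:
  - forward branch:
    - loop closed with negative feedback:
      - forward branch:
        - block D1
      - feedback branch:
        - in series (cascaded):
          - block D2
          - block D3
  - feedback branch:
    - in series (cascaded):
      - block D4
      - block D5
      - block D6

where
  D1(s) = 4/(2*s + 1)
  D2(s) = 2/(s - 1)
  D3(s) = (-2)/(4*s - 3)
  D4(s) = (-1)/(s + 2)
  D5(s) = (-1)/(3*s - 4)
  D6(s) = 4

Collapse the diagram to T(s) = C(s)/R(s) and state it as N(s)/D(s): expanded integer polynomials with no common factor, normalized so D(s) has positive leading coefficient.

Step 1 - reduce the series chain D2, D3, giving (-4)/(4*s^2 - 7*s + 3)
Step 2 - feedback reduction of D1, (D2*D3), giving (16*s^2 - 28*s + 12)/(8*s^3 - 10*s^2 - s - 13)
Step 3 - multiply D4, D5, D6 (series), giving 4/(3*s^2 + 2*s - 8)
Step 4 - feedback reduction of [D1/(1+D1*(D2*D3))], (D4*D5*D6), which is the overall transfer function T(s) = C(s)/R(s) in lowest terms

Final answer: (48*s^4 - 52*s^3 - 148*s^2 + 248*s - 96)/(24*s^5 - 14*s^4 - 87*s^3 - 25*s^2 + 94*s + 56)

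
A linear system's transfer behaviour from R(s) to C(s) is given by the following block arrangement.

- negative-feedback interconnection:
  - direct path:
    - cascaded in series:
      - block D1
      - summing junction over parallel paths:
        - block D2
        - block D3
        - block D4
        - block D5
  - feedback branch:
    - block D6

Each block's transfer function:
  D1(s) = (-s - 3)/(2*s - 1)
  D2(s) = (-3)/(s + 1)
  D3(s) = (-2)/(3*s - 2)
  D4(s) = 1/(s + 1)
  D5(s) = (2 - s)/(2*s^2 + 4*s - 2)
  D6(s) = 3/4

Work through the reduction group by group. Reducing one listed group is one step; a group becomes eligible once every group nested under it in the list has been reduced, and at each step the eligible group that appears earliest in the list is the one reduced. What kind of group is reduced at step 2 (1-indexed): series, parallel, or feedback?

Reducing step by step:

Step 1 - sum the parallel branches D2, D3, D4, D5
Step 2 - cascade D1, (D2+D3+D4+D5)
Step 3 - reduce the feedback loop with forward (D1*(D2+D3+D4+D5)) and return D6
Step 2 collapses a series group.

Answer: series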